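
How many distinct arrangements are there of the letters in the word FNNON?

20

The 5 letters of FNNON have repeats: N appearing 3 times.
The number of distinct arrangements is 5!/(3!) = 120/6 = 20.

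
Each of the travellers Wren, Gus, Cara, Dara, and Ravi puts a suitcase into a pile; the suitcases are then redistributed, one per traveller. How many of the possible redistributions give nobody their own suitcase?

This is the derangement count D_5: permutations of 5 items with no fixed point.
By inclusion–exclusion this is Σ_{j=0}^{5} (−1)^j C(5,j)·(5−j)!.
Computing: 120 − 120 + 60 − 20 + 5 − 1 = 44.

44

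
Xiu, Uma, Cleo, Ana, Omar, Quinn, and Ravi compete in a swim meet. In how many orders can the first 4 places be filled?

840

This is an ordered selection of 4 from 7: P(7,4).
That gives 7 × 6 × 5 × 4 = 840.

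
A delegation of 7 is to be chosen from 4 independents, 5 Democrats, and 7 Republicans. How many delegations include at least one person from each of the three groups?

Total 7-person selections from all 16: C(16,7) = 11440.
Selections missing a whole group: no independents → C(12,7) = 792; no Democrats → C(11,7) = 330; no Republicans → C(9,7) = 36.
Add back selections omitting two groups (i.e. drawn from a single group): C(4,7) + C(5,7) + C(7,7) = 1.
By inclusion–exclusion: 11440 − 1158 + 1 = 10283.

10283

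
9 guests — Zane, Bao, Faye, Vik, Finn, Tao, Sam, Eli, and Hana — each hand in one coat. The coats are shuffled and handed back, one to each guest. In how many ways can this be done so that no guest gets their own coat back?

Count assignments avoiding every fixed point. For any j of the 9 guests fixed to their own coat, the other 9−j can be arranged in (9−j)! ways.
By inclusion–exclusion this is Σ_{j=0}^{9} (−1)^j C(9,j)·(9−j)!.
Computing: 362880 − 362880 + 181440 − 60480 + 15120 − 3024 + 504 − 72 + 9 − 1 = 133496.

133496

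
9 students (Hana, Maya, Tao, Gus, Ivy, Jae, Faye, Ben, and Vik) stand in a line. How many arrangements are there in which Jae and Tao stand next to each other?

Glue Jae and Tao into one block (2 internal orders), leaving 8 units to arrange in a row.
So the count is 2·(8)! = 80640.

80640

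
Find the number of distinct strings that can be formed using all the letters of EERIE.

EERIE has 5 letters with E appearing 3 times.
Dividing 5! = 120 by 3! = 6 for the repeated letters gives 20.

20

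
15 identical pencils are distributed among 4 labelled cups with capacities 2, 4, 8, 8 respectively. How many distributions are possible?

By stars and bars, unrestricted non-negative solutions to x_1+…+x_4 = 15 number C(15+3,3) = 816.
Subtract solutions that violate a single cap (substitute x_i' = x_i − (cap_i+1)): x_1 ≥ 3 gives C(15,3) = 455; x_2 ≥ 5 gives C(13,3) = 286; x_3 ≥ 9 gives C(9,3) = 84; x_4 ≥ 9 gives C(9,3) = 84. Together 909.
Add back pairs where two caps are both exceeded: 120 + 20 + 20 + 4 + 4 + 0 = 168.
By inclusion–exclusion the count is 816 − 909 + 168 = 75.

75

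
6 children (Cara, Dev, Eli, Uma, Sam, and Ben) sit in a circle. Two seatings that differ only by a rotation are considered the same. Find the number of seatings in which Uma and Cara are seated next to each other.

Glue Uma and Cara into a block (2 internal orders). Seating 5 units around a circle gives (4)! arrangements.
So 2 × (4)! = 2 × 24 = 48.

48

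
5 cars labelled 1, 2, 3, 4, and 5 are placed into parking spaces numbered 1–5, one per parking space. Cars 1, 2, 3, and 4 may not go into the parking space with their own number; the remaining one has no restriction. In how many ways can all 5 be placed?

53

Let Aᵢ (for 1 ≤ i ≤ 4) be the placements that put car i in its forbidden parking space. Any j of these fix j positions, leaving (5−j)! ways to fill the rest, and there are C(4,j) ways to pick which j.
By inclusion–exclusion, the number of valid placements is Σ_{j=0}^{4} (−1)^j C(4,j)·(5−j)!.
Computing: 120 − 96 + 36 − 8 + 1 = 53.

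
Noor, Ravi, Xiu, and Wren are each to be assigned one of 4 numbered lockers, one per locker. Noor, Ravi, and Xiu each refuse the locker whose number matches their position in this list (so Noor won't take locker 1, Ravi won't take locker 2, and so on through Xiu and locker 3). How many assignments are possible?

11

Let Aᵢ (for i ∈ {1, 2, 3}) be the placements that put person i in their forbidden locker. Any j of these fix j positions, leaving (4−j)! ways to fill the rest, and there are C(3,j) ways to pick which j.
By inclusion–exclusion, the number of valid placements is Σ_{j=0}^{3} (−1)^j C(3,j)·(4−j)!.
Computing: 24 − 18 + 6 − 1 = 11.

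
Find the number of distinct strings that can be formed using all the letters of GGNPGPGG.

The 8 letters of GGNPGPGG have repeats: G appearing 5 times and P appearing twice.
Dividing 8! = 40320 by 5!·2! = 240 for the repeated letters gives 168.

168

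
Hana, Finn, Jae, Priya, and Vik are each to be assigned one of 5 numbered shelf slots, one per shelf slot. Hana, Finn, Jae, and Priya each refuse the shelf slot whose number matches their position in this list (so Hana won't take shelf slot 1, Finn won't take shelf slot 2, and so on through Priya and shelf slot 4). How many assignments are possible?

Let Aᵢ (for 1 ≤ i ≤ 4) be the placements that put person i in their forbidden shelf slot. Any j of these fix j positions, leaving (5−j)! ways to fill the rest, and there are C(4,j) ways to pick which j.
By inclusion–exclusion, the number of valid placements is Σ_{j=0}^{4} (−1)^j C(4,j)·(5−j)!.
Computing: 120 − 96 + 36 − 8 + 1 = 53.

53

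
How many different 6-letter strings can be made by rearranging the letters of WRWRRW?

Letter multiplicities in WRWRRW: R×3, W×3.
Dividing 6! = 720 by 3!·3! = 36 for the repeated letters gives 20.

20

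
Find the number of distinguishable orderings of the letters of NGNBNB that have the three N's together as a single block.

Treat the 3 copies of N as a single block. The multiset to arrange is then {NNN, B, B, G}, 4 items in all.
That gives (4)!/(2!) = 12 arrangements.

12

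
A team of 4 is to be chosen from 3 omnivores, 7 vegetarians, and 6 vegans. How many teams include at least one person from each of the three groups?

819

With no constraint there are C(16,4) = 1820 possible selections.
Selections missing a whole group: no omnivores → C(13,4) = 715; no vegetarians → C(9,4) = 126; no vegans → C(10,4) = 210.
Add back selections omitting two groups (i.e. drawn from a single group): C(3,4) + C(7,4) + C(6,4) = 50.
By inclusion–exclusion: 1820 − 1051 + 50 = 819.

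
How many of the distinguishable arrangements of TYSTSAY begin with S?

With the first slot taken by S, it remains to arrange the other 6 letters (TYTSAY).
Those 6 letters have T appearing twice and Y appearing twice, giving (6)!/(2!·2!) = 180.

180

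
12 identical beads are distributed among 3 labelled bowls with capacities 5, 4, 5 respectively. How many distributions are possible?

By stars and bars, unrestricted non-negative solutions to x_1+…+x_3 = 12 number C(12+2,2) = 91.
Subtract solutions that violate a single cap (substitute x_i' = x_i − (cap_i+1)): x_1 ≥ 6 gives C(8,2) = 28; x_2 ≥ 5 gives C(9,2) = 36; x_3 ≥ 6 gives C(8,2) = 28. Together 92.
Add back pairs where two caps are both exceeded: 3 + 1 + 3 = 7.
By inclusion–exclusion the count is 91 − 92 + 7 = 6.

6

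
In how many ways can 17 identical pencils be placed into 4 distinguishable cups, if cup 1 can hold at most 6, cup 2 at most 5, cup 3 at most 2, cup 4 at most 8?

31

Without the upper bounds there are C(20,3) = 1140 ways to split 17 among 4 cups.
Subtract solutions that violate a single cap (substitute x_i' = x_i − (cap_i+1)): x_1 ≥ 7 gives C(13,3) = 286; x_2 ≥ 6 gives C(14,3) = 364; x_3 ≥ 3 gives C(17,3) = 680; x_4 ≥ 9 gives C(11,3) = 165. Together 1495.
Add back pairs where two caps are both exceeded: 35 + 120 + 4 + 165 + 10 + 56 = 390.
Subtract triples: 4 + 0 + 0 + 0 = 4.
By inclusion–exclusion the count is 1140 − 1495 + 390 − 4 = 31.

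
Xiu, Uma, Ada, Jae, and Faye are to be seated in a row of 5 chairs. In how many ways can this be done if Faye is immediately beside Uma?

48

Glue Faye and Uma into one block (2 internal orders), leaving 4 units to arrange in a row.
That gives 2 × 4! = 2 × 24 = 48.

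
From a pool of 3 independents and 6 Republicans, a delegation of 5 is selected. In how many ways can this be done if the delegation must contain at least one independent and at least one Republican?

Total 5-person selections from all 9: C(9,5) = 126.
Subtract selections that omit an entire group: no independents → C(6,5) = 6; no Republicans → C(3,5) = 0.
Both groups omitted at once is impossible, so 126 − 6 = 120.

120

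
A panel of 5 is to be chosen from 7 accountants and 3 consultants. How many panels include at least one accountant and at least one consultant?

Total 5-person selections from all 10: C(10,5) = 252.
Selections missing a whole group: no accountants → C(3,5) = 0; no consultants → C(7,5) = 21.
Both groups omitted at once is impossible, so 252 − 21 = 231.

231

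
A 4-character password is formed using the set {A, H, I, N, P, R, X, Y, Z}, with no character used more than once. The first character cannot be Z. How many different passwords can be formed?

2688

The first character has 9−1 = 8 choices (anything except Z).
The remaining 3 characters are filled from the other 8 symbols without repetition: 8 × 7 × 6 = 336.
Total: 8 × 336 = 2688.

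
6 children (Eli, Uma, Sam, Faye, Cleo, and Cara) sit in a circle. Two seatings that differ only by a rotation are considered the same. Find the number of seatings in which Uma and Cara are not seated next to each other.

Without the restriction there are (5)! = 120 seatings.
Those with Uma next to Cara: fuse the pair into one unit and seat 5 units around a circle — 2·(4)! = 48.
Subtracting, 120 − 48 = 72.

72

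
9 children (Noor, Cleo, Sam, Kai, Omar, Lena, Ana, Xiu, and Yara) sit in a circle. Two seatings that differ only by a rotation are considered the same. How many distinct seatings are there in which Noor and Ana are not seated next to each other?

30240

All circular seatings of 9 people number (8)! = 40320.
Seatings with Noor beside Ana: treat them as a block with 2 internal orders, giving 2 × (7)! = 10080.
Subtracting, 40320 − 10080 = 30240.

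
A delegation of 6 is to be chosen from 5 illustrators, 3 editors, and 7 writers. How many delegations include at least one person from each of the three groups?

3850

Total 6-person selections from all 15: C(15,6) = 5005.
Subtract selections that omit an entire group: no illustrators → C(10,6) = 210; no editors → C(12,6) = 924; no writers → C(8,6) = 28.
Add back selections omitting two groups (i.e. drawn from a single group): C(5,6) + C(3,6) + C(7,6) = 7.
By inclusion–exclusion: 5005 − 1162 + 7 = 3850.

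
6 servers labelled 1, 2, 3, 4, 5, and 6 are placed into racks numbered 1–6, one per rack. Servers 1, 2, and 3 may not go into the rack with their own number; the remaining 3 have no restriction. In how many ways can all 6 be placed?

426

Let Aᵢ (for i ∈ {1, 2, 3}) be the placements that put server i in its forbidden rack. Any j of these fix j positions, leaving (6−j)! ways to fill the rest, and there are C(3,j) ways to pick which j.
By inclusion–exclusion, the number of valid placements is Σ_{j=0}^{3} (−1)^j C(3,j)·(6−j)!.
Computing: 720 − 360 + 72 − 6 = 426.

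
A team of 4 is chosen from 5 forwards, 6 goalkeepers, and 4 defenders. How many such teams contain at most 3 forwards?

Split by how many forwards are chosen (0 through 3).
Sum: C(5,0)·C(10,4) + C(5,1)·C(10,3) + C(5,2)·C(10,2) + C(5,3)·C(10,1) = 210 + 600 + 450 + 100 = 1360.

1360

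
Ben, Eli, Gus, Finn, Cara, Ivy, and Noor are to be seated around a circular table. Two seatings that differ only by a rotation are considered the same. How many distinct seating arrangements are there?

720

Around a circle, 7 distinct people have 7!/7 = (6)! = 720 rotationally distinct seatings.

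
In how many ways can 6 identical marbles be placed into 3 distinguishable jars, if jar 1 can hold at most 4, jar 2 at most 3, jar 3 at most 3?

13

By stars and bars, unrestricted non-negative solutions to x_1+…+x_3 = 6 number C(6+2,2) = 28.
Subtract solutions that violate a single cap (substitute x_i' = x_i − (cap_i+1)): x_1 ≥ 5 gives C(3,2) = 3; x_2 ≥ 4 gives C(4,2) = 6; x_3 ≥ 4 gives C(4,2) = 6. Together 15.
No two caps can be exceeded simultaneously, so the pair terms are all 0.
By inclusion–exclusion the count is 28 − 15 + 0 = 13.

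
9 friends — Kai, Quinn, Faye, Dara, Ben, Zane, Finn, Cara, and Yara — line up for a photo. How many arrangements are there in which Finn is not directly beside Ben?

282240

Of the 9! = 362880 arrangements, those with Finn and Ben adjacent number 2 × 8! = 80640 (treat the pair as a block with 2 internal orders).
Complementary counting: 362880 − 80640 = 282240.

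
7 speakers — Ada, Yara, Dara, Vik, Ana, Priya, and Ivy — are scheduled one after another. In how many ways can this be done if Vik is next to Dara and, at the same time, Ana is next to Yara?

Treat {Vik,Dara} as one block (2 orders) and {Ana,Yara} as another (2 orders).
That leaves 5 units to arrange: 2 × 2 × 5! = 4 × 120 = 480.

480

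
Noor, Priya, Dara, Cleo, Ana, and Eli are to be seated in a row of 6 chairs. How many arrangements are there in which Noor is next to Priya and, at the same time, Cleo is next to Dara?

Treat {Noor,Priya} as one block (2 orders) and {Cleo,Dara} as another (2 orders).
That leaves 4 units to arrange: 2 × 2 × 4! = 4 × 24 = 96.

96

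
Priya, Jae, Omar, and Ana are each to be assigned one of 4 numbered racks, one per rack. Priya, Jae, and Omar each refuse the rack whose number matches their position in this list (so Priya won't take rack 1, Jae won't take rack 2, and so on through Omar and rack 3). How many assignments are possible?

Let Aᵢ (for i ∈ {1, 2, 3}) be the placements that put person i in their forbidden rack. Any j of these fix j positions, leaving (4−j)! ways to fill the rest, and there are C(3,j) ways to pick which j.
By inclusion–exclusion, the number of valid placements is Σ_{j=0}^{3} (−1)^j C(3,j)·(4−j)!.
Computing: 24 − 18 + 6 − 1 = 11.

11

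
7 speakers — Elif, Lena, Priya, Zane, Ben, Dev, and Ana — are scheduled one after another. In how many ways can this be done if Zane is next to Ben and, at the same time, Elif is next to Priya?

480

Treat {Zane,Ben} as one block (2 orders) and {Elif,Priya} as another (2 orders).
That leaves 5 units to arrange: 2 × 2 × 5! = 4 × 120 = 480.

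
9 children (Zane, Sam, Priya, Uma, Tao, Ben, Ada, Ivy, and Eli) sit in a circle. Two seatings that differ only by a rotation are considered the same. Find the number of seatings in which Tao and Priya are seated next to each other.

10080

Glue Tao and Priya into a block (2 internal orders). Seating 8 units around a circle gives (7)! arrangements.
So 2 × (7)! = 2 × 5040 = 10080.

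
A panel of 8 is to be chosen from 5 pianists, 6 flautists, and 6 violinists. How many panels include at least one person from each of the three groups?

Total 8-person selections from all 17: C(17,8) = 24310.
Selections missing a whole group: no pianists → C(12,8) = 495; no flautists → C(11,8) = 165; no violinists → C(11,8) = 165.
Add back selections omitting two groups (i.e. drawn from a single group): C(5,8) + C(6,8) + C(6,8) = 0.
By inclusion–exclusion: 24310 − 825 + 0 = 23485.

23485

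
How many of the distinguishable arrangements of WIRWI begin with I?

With the first slot taken by I, it remains to arrange the other 4 letters (WRWI).
Those 4 letters have W appearing twice, giving (4)!/(2!) = 12.

12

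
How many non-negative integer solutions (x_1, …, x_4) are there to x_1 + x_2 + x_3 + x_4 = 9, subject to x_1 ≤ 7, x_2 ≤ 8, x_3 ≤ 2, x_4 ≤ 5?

112

By stars and bars, unrestricted non-negative solutions to x_1+…+x_4 = 9 number C(9+3,3) = 220.
Subtract solutions that violate a single cap (substitute x_i' = x_i − (cap_i+1)): x_1 ≥ 8 gives C(4,3) = 4; x_2 ≥ 9 gives C(3,3) = 1; x_3 ≥ 3 gives C(9,3) = 84; x_4 ≥ 6 gives C(6,3) = 20. Together 109.
Add back pairs where two caps are both exceeded: 0 + 0 + 0 + 0 + 0 + 1 = 1.
By inclusion–exclusion the count is 220 − 109 + 1 = 112.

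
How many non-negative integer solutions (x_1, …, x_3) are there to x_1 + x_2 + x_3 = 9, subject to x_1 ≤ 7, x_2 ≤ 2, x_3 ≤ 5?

Ignoring the caps, the number of non-negative solutions to x_1+…+x_3 = 9 is C(11,2) = 55.
Subtract solutions that violate a single cap (substitute x_i' = x_i − (cap_i+1)): x_1 ≥ 8 gives C(3,2) = 3; x_2 ≥ 3 gives C(8,2) = 28; x_3 ≥ 6 gives C(5,2) = 10. Together 41.
Add back pairs where two caps are both exceeded: 0 + 0 + 1 = 1.
By inclusion–exclusion the count is 55 − 41 + 1 = 15.

15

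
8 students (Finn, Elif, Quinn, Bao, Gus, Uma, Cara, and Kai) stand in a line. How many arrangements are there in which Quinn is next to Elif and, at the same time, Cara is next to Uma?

Treat {Quinn,Elif} as one block (2 orders) and {Cara,Uma} as another (2 orders).
That leaves 6 units to arrange: 2 × 2 × 6! = 4 × 720 = 2880.

2880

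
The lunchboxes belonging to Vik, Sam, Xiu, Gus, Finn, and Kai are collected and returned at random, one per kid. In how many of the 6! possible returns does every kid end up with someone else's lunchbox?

265

Let Aᵢ be the assignments in which kid i gets their own lunchbox. We want the size of the complement of A₁∪…∪A_6.
By inclusion–exclusion this is Σ_{j=0}^{6} (−1)^j C(6,j)·(6−j)!.
Computing: 720 − 720 + 360 − 120 + 30 − 6 + 1 = 265.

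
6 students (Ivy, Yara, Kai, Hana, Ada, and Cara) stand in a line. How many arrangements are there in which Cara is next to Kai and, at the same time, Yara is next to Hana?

Treat {Cara,Kai} as one block (2 orders) and {Yara,Hana} as another (2 orders).
That leaves 4 units to arrange: 2 × 2 × 4! = 4 × 24 = 96.

96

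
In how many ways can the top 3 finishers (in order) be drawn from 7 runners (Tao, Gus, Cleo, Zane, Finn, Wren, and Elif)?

210

There are 7 choices for 1st place, 6 for 2nd, and 5 for 3rd.
That gives 7 × 6 × 5 = 210.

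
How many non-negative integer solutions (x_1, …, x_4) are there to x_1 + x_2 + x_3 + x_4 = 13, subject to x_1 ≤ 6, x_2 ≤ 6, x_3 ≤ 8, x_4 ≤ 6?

Ignoring the caps, the number of non-negative solutions to x_1+…+x_4 = 13 is C(16,3) = 560.
Subtract solutions that violate a single cap (substitute x_i' = x_i − (cap_i+1)): x_1 ≥ 7 gives C(9,3) = 84; x_2 ≥ 7 gives C(9,3) = 84; x_3 ≥ 9 gives C(7,3) = 35; x_4 ≥ 7 gives C(9,3) = 84. Together 287.
No two caps can be exceeded simultaneously, so the pair terms are all 0.
By inclusion–exclusion the count is 560 − 287 + 0 = 273.

273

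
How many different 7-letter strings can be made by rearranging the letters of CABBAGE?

CABBAGE has 7 letters with A appearing twice and B appearing twice.
Dividing 7! = 5040 by 2!·2! = 4 for the repeated letters gives 1260.

1260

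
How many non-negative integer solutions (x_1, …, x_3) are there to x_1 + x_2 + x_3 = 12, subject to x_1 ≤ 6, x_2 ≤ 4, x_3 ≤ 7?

By stars and bars, unrestricted non-negative solutions to x_1+…+x_3 = 12 number C(12+2,2) = 91.
Subtract solutions that violate a single cap (substitute x_i' = x_i − (cap_i+1)): x_1 ≥ 7 gives C(7,2) = 21; x_2 ≥ 5 gives C(9,2) = 36; x_3 ≥ 8 gives C(6,2) = 15. Together 72.
Add back pairs where two caps are both exceeded: 1 + 0 + 0 = 1.
By inclusion–exclusion the count is 91 − 72 + 1 = 20.

20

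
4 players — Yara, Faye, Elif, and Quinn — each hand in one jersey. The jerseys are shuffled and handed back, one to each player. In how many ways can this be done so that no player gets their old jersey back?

9

Let Aᵢ be the assignments in which player i gets their old jersey. We want the size of the complement of A₁∪…∪A_4.
By inclusion–exclusion this is Σ_{j=0}^{4} (−1)^j C(4,j)·(4−j)!.
Computing: 24 − 24 + 12 − 4 + 1 = 9.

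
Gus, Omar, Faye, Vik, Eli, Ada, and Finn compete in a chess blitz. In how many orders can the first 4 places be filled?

There are 7 choices for 1st place, 6 for 2nd, and so on down to 4 for position 4.
That gives 7 × 6 × 5 × 4 = 840.

840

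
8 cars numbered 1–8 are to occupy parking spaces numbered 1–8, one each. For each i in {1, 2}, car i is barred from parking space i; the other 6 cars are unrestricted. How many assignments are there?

30960

Let Aᵢ (for i ∈ {1, 2}) be the placements that put car i in its forbidden parking space. Any j of these fix j positions, leaving (8−j)! ways to fill the rest, and there are C(2,j) ways to pick which j.
By inclusion–exclusion, the number of valid placements is Σ_{j=0}^{2} (−1)^j C(2,j)·(8−j)!.
Computing: 40320 − 10080 + 720 = 30960.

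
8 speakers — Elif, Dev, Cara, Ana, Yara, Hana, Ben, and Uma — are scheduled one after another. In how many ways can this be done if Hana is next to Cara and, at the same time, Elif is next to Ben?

Treat {Hana,Cara} as one block (2 orders) and {Elif,Ben} as another (2 orders).
That leaves 6 units to arrange: 2 × 2 × 6! = 4 × 720 = 2880.

2880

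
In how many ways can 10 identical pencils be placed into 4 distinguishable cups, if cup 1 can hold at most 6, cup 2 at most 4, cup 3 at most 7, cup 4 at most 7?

Without the upper bounds there are C(13,3) = 286 ways to split 10 among 4 cups.
Subtract solutions that violate a single cap (substitute x_i' = x_i − (cap_i+1)): x_1 ≥ 7 gives C(6,3) = 20; x_2 ≥ 5 gives C(8,3) = 56; x_3 ≥ 8 gives C(5,3) = 10; x_4 ≥ 8 gives C(5,3) = 10. Together 96.
No two caps can be exceeded simultaneously, so the pair terms are all 0.
By inclusion–exclusion the count is 286 − 96 + 0 = 190.

190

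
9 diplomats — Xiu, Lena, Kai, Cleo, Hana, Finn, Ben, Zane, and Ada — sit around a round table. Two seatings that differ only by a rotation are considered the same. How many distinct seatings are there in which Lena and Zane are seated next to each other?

Glue Lena and Zane into a block (2 internal orders). Seating 8 units around a circle gives (7)! arrangements.
So 2 × (7)! = 2 × 5040 = 10080.

10080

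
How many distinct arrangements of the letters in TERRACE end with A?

180

Fix A in the last position and arrange the remaining 6 letters.
Those 6 letters have E appearing twice and R appearing twice, giving (6)!/(2!·2!) = 180.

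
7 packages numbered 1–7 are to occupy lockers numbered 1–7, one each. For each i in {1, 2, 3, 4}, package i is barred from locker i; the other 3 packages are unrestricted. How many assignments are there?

Let Aᵢ (for 1 ≤ i ≤ 4) be the placements that put package i in its forbidden locker. Any j of these fix j positions, leaving (7−j)! ways to fill the rest, and there are C(4,j) ways to pick which j.
By inclusion–exclusion, the number of valid placements is Σ_{j=0}^{4} (−1)^j C(4,j)·(7−j)!.
Computing: 5040 − 2880 + 720 − 96 + 6 = 2790.

2790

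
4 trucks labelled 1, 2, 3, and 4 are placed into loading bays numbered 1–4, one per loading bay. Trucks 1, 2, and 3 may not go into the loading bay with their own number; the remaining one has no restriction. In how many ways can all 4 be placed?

11

Let Aᵢ (for i ∈ {1, 2, 3}) be the placements that put truck i in its forbidden loading bay. Any j of these fix j positions, leaving (4−j)! ways to fill the rest, and there are C(3,j) ways to pick which j.
By inclusion–exclusion, the number of valid placements is Σ_{j=0}^{3} (−1)^j C(3,j)·(4−j)!.
Computing: 24 − 18 + 6 − 1 = 11.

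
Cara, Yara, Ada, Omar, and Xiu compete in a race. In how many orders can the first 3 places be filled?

There are 5 choices for 1st place, 4 for 2nd, and 3 for 3rd.
That gives 5 × 4 × 3 = 60.

60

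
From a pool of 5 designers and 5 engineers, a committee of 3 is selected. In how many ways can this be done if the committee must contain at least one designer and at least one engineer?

100

With no constraint there are C(10,3) = 120 possible selections.
Subtract selections that omit an entire group: no designers → C(5,3) = 10; no engineers → C(5,3) = 10.
Both groups omitted at once is impossible, so 120 − 20 = 100.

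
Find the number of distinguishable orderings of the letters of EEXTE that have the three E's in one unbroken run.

Treat the 3 copies of E as a single block. The multiset to arrange is then {EEE, T, X}, 3 items in all.
All 3 items are distinct, so there are (3)! = 6 arrangements.

6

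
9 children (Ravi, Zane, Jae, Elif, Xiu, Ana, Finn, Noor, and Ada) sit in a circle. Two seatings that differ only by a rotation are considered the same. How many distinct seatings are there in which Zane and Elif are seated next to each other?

Glue Zane and Elif into a block (2 internal orders). Seating 8 units around a circle gives (7)! arrangements.
So 2 × (7)! = 2 × 5040 = 10080.

10080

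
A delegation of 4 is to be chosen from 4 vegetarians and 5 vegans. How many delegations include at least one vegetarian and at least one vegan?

120

Unrestricted: C(9,4) = 126 ways to pick any 4 of the 9.
Subtract selections that omit an entire group: no vegetarians → C(5,4) = 5; no vegans → C(4,4) = 1.
Both groups omitted at once is impossible, so 126 − 6 = 120.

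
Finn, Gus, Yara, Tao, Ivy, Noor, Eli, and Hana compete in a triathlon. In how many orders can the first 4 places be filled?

1680

There are 8 choices for 1st place, 7 for 2nd, and so on down to 5 for position 4.
That gives 8 × 7 × 6 × 5 = 1680.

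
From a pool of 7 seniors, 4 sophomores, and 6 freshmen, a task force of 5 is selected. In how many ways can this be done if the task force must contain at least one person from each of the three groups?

4214

Total 5-person selections from all 17: C(17,5) = 6188.
Selections missing a whole group: no seniors → C(10,5) = 252; no sophomores → C(13,5) = 1287; no freshmen → C(11,5) = 462.
Add back selections omitting two groups (i.e. drawn from a single group): C(7,5) + C(4,5) + C(6,5) = 27.
By inclusion–exclusion: 6188 − 2001 + 27 = 4214.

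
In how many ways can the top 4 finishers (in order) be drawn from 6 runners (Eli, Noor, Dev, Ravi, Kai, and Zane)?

There are 6 choices for 1st place, 5 for 2nd, and so on down to 3 for position 4.
That gives 6 × 5 × 4 × 3 = 360.

360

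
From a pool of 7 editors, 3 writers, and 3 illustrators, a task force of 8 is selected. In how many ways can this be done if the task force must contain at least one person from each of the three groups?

Total 8-person selections from all 13: C(13,8) = 1287.
Subtract selections that omit an entire group: no editors → C(6,8) = 0; no writers → C(10,8) = 45; no illustrators → C(10,8) = 45.
Add back selections omitting two groups (i.e. drawn from a single group): C(7,8) + C(3,8) + C(3,8) = 0.
By inclusion–exclusion: 1287 − 90 + 0 = 1197.

1197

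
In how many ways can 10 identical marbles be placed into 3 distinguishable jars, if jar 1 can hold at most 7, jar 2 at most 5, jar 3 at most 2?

Without the upper bounds there are C(12,2) = 66 ways to split 10 among 3 jars.
Subtract solutions that violate a single cap (substitute x_i' = x_i − (cap_i+1)): x_1 ≥ 8 gives C(4,2) = 6; x_2 ≥ 6 gives C(6,2) = 15; x_3 ≥ 3 gives C(9,2) = 36. Together 57.
Add back pairs where two caps are both exceeded: 0 + 0 + 3 = 3.
By inclusion–exclusion the count is 66 − 57 + 3 = 12.

12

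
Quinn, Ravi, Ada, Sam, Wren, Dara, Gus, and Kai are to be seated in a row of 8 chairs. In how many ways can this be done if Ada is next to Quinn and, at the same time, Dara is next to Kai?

Treat {Ada,Quinn} as one block (2 orders) and {Dara,Kai} as another (2 orders).
That leaves 6 units to arrange: 2 × 2 × 6! = 4 × 720 = 2880.

2880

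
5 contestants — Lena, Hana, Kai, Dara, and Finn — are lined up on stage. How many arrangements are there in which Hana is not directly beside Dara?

Of the 5! = 120 arrangements, those with Hana and Dara adjacent number 2 × 4! = 48 (treat the pair as a block with 2 internal orders).
So 120 − 48 = 72 arrangements keep them apart.

72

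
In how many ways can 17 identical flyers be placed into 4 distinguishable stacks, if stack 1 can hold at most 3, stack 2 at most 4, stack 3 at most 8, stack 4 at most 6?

34

Ignoring the caps, the number of non-negative solutions to x_1+…+x_4 = 17 is C(20,3) = 1140.
Subtract solutions that violate a single cap (substitute x_i' = x_i − (cap_i+1)): x_1 ≥ 4 gives C(16,3) = 560; x_2 ≥ 5 gives C(15,3) = 455; x_3 ≥ 9 gives C(11,3) = 165; x_4 ≥ 7 gives C(13,3) = 286. Together 1466.
Add back pairs where two caps are both exceeded: 165 + 35 + 84 + 20 + 56 + 4 = 364.
Subtract triples: 0 + 4 + 0 + 0 = 4.
By inclusion–exclusion the count is 1140 − 1466 + 364 − 4 = 34.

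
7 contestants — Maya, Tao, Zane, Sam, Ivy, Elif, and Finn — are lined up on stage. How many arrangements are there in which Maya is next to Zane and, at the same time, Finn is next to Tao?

480

Treat {Maya,Zane} as one block (2 orders) and {Finn,Tao} as another (2 orders).
That leaves 5 units to arrange: 2 × 2 × 5! = 4 × 120 = 480.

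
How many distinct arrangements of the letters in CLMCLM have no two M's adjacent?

There are 6!/(2!·2!·2!) = 90 arrangements of CLMCLM in total.
Arrangements with the M's together: treat MM as one letter, giving (5)!/(2!·2!) = 30.
Subtracting, 90 − 30 = 60 arrangements keep the M's apart.

60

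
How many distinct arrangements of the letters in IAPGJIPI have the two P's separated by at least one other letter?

2520

Total arrangements of IAPGJIPI: 8!/(3!·2!) = 3360.
If the two P's are adjacent, glue them into one block, leaving 7 items to arrange: (7)!/(3!) = 840 ways.
Subtracting, 3360 − 840 = 2520 arrangements keep the P's apart.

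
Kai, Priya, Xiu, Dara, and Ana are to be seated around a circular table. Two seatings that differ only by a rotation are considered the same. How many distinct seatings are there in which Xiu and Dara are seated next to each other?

Glue Xiu and Dara into a block (2 internal orders). Seating 4 units around a circle gives (3)! arrangements.
So 2 × (3)! = 2 × 6 = 12.

12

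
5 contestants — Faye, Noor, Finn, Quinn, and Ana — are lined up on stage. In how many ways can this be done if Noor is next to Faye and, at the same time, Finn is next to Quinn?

24

Treat {Noor,Faye} as one block (2 orders) and {Finn,Quinn} as another (2 orders).
That leaves 3 units to arrange: 2 × 2 × 3! = 4 × 6 = 24.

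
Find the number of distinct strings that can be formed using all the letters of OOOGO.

5

The 5 letters of OOOGO have repeats: O appearing 4 times.
So there are 5! / (4!) = 5 distinguishable arrangements.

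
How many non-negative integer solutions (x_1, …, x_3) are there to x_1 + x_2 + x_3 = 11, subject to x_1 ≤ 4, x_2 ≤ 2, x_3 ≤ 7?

By stars and bars, unrestricted non-negative solutions to x_1+…+x_3 = 11 number C(11+2,2) = 78.
Subtract solutions that violate a single cap (substitute x_i' = x_i − (cap_i+1)): x_1 ≥ 5 gives C(8,2) = 28; x_2 ≥ 3 gives C(10,2) = 45; x_3 ≥ 8 gives C(5,2) = 10. Together 83.
Add back pairs where two caps are both exceeded: 10 + 0 + 1 = 11.
By inclusion–exclusion the count is 78 − 83 + 11 = 6.

6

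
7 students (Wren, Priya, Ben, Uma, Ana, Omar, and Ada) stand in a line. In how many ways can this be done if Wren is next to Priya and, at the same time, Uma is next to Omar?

480

Treat {Wren,Priya} as one block (2 orders) and {Uma,Omar} as another (2 orders).
That leaves 5 units to arrange: 2 × 2 × 5! = 4 × 120 = 480.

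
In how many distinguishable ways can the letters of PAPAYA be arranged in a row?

60

Letter multiplicities in PAPAYA: A×3, P×2, Y×1.
The number of distinct arrangements is 6!/(3!·2!) = 720/12 = 60.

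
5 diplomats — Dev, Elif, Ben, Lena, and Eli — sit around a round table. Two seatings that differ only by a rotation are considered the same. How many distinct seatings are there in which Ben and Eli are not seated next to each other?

Without the restriction there are (4)! = 24 seatings.
Seatings with Ben beside Eli: treat them as a block with 2 internal orders, giving 2 × (3)! = 12.
Subtracting, 24 − 12 = 12.

12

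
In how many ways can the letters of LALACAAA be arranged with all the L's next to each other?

42

Treat the 2 copies of L as a single block. The multiset to arrange is then {LL, A, A, A, A, A, C}, 7 items in all.
That gives (7)!/(5!) = 42 arrangements.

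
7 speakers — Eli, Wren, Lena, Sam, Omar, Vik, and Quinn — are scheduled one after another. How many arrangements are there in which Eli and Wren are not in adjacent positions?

3600

Of the 7! = 5040 arrangements, those with Eli and Wren adjacent number 2 × 6! = 1440 (treat the pair as a block with 2 internal orders).
Complementary counting: 5040 − 1440 = 3600.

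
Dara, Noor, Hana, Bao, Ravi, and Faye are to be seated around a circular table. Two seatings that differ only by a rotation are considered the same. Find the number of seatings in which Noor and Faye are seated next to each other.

48

Treat {Noor, Faye} as one unit (2 internal orders) and seat the resulting 5 units around the table: (4)! circular arrangements.
So 2 × (4)! = 2 × 24 = 48.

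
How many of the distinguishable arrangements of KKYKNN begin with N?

With the first slot taken by N, it remains to arrange the other 5 letters (KKYKN).
Those 5 letters have K appearing 3 times, giving (5)!/(3!) = 20.

20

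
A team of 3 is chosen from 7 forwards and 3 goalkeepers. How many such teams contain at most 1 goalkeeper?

Split by how many goalkeepers are chosen (0 through 1).
Sum: C(3,0)·C(7,3) + C(3,1)·C(7,2) = 35 + 63 = 98.

98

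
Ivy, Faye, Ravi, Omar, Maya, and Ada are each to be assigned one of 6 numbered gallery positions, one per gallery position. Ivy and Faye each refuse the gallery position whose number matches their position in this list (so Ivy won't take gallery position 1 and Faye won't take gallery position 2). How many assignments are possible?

504

Let Aᵢ (for i ∈ {1, 2}) be the placements that put person i in their forbidden gallery position. Any j of these fix j positions, leaving (6−j)! ways to fill the rest, and there are C(2,j) ways to pick which j.
By inclusion–exclusion, the number of valid placements is Σ_{j=0}^{2} (−1)^j C(2,j)·(6−j)!.
Computing: 720 − 240 + 24 = 504.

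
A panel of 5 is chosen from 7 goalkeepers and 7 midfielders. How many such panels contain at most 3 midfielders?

Split by how many midfielders are chosen (0 through 3).
Sum: C(7,0)·C(7,5) + C(7,1)·C(7,4) + C(7,2)·C(7,3) + C(7,3)·C(7,2) = 21 + 245 + 735 + 735 = 1736.

1736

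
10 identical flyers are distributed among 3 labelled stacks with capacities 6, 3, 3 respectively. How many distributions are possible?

6

Without the upper bounds there are C(12,2) = 66 ways to split 10 among 3 stacks.
Subtract solutions that violate a single cap (substitute x_i' = x_i − (cap_i+1)): x_1 ≥ 7 gives C(5,2) = 10; x_2 ≥ 4 gives C(8,2) = 28; x_3 ≥ 4 gives C(8,2) = 28. Together 66.
Add back pairs where two caps are both exceeded: 0 + 0 + 6 = 6.
By inclusion–exclusion the count is 66 − 66 + 6 = 6.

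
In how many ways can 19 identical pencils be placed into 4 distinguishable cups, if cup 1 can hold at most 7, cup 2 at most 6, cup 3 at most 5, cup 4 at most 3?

Without the upper bounds there are C(22,3) = 1540 ways to split 19 among 4 cups.
Subtract solutions that violate a single cap (substitute x_i' = x_i − (cap_i+1)): x_1 ≥ 8 gives C(14,3) = 364; x_2 ≥ 7 gives C(15,3) = 455; x_3 ≥ 6 gives C(16,3) = 560; x_4 ≥ 4 gives C(18,3) = 816. Together 2195.
Add back pairs where two caps are both exceeded: 35 + 56 + 120 + 84 + 165 + 220 = 680.
Subtract triples: 0 + 1 + 4 + 10 = 15.
By inclusion–exclusion the count is 1540 − 2195 + 680 − 15 = 10.

10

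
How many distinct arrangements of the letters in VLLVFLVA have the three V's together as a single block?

Treat the 3 copies of V as a single block. The multiset to arrange is then {VVV, A, F, L, L, L}, 6 items in all.
That gives (6)!/(3!) = 120 arrangements.

120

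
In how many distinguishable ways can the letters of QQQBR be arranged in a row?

20

Letter multiplicities in QQQBR: B×1, Q×3, R×1.
So there are 5! / (3!) = 20 distinguishable arrangements.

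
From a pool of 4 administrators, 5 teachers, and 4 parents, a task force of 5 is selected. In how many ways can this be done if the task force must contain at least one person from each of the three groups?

With no constraint there are C(13,5) = 1287 possible selections.
Subtract selections that omit an entire group: no administrators → C(9,5) = 126; no teachers → C(8,5) = 56; no parents → C(9,5) = 126.
Add back selections omitting two groups (i.e. drawn from a single group): C(4,5) + C(5,5) + C(4,5) = 1.
By inclusion–exclusion: 1287 − 308 + 1 = 980.

980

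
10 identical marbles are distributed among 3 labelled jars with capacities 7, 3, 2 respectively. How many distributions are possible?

6

Without the upper bounds there are C(12,2) = 66 ways to split 10 among 3 jars.
Subtract solutions that violate a single cap (substitute x_i' = x_i − (cap_i+1)): x_1 ≥ 8 gives C(4,2) = 6; x_2 ≥ 4 gives C(8,2) = 28; x_3 ≥ 3 gives C(9,2) = 36. Together 70.
Add back pairs where two caps are both exceeded: 0 + 0 + 10 = 10.
By inclusion–exclusion the count is 66 − 70 + 10 = 6.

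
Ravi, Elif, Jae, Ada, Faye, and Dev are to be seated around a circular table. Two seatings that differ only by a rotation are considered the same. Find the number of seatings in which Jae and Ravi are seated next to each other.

48

Treat {Jae, Ravi} as one unit (2 internal orders) and seat the resulting 5 units around the table: (4)! circular arrangements.
So 2 × (4)! = 2 × 24 = 48.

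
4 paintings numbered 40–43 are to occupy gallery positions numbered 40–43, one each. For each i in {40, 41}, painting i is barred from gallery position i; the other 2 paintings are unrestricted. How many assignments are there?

14

Let Aᵢ (for i ∈ {40, 41}) be the placements that put painting i in its forbidden gallery position. Any j of these fix j positions, leaving (4−j)! ways to fill the rest, and there are C(2,j) ways to pick which j.
By inclusion–exclusion, the number of valid placements is Σ_{j=0}^{2} (−1)^j C(2,j)·(4−j)!.
Computing: 24 − 12 + 2 = 14.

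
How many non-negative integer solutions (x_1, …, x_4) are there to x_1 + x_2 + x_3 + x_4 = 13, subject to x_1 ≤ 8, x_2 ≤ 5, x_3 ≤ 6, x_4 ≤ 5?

207

By stars and bars, unrestricted non-negative solutions to x_1+…+x_4 = 13 number C(13+3,3) = 560.
Subtract solutions that violate a single cap (substitute x_i' = x_i − (cap_i+1)): x_1 ≥ 9 gives C(7,3) = 35; x_2 ≥ 6 gives C(10,3) = 120; x_3 ≥ 7 gives C(9,3) = 84; x_4 ≥ 6 gives C(10,3) = 120. Together 359.
Add back pairs where two caps are both exceeded: 0 + 0 + 0 + 1 + 4 + 1 = 6.
By inclusion–exclusion the count is 560 − 359 + 6 = 207.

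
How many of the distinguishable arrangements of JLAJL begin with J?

Fix J in the first position and arrange the remaining 4 letters.
Those 4 letters have L appearing twice, giving (4)!/(2!) = 12.

12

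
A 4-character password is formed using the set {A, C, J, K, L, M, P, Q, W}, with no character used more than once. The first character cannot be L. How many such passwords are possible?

The first character has 9−1 = 8 choices (anything except L).
The remaining 3 characters are filled from the other 8 symbols without repetition: 8 × 7 × 6 = 336.
Total: 8 × 336 = 2688.

2688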